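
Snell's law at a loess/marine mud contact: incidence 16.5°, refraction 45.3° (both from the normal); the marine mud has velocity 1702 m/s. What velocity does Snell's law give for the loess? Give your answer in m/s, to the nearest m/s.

680 m/s

Snell's law: sin 16.5°/V₁ = sin 45.3°/V₂.
V₁ = V₂·sin 16.5°/sin 45.3° = 1702 × 0.3996 = 680.07 m/s.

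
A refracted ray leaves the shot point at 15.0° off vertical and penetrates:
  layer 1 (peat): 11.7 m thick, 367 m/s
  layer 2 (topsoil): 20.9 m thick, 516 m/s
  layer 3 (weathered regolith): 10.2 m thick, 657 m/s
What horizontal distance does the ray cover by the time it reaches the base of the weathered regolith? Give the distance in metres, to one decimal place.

Ray parameter p = sin 15.0° / 367 m/s = 7.0523e-04 s/m.
Layer 1: θ = 15.00°; offset = 11.7·tan 15.00° = 3.135 m.
Layer 2: sin θ = p·516 = 0.3639 → θ = 21.34°; offset = 20.9·tan 21.34° = 8.165 m.
Layer 3: sin θ = p·657 = 0.4633 → θ = 27.60°; offset = 10.2·tan 27.60° = 5.333 m.
Summing the layer offsets gives 16.633 m.

16.6 m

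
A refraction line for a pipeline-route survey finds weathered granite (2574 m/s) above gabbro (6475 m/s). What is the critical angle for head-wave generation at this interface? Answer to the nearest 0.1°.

Critical incidence: sin θ_c = V₁/V₂ = 2574/6475 = 0.3975.
θ_c = arcsin 0.3975 = 23.42°.

23.4°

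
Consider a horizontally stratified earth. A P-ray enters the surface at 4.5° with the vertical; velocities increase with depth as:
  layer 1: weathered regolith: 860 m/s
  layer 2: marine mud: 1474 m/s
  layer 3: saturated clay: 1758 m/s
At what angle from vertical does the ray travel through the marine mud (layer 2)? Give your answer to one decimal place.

7.7°

Snell's law across each interface conserves sin θ / V, so sin θ_2 = V_2·sin θ₁/V₁.
sin θ_2 = 1474 × sin 4.5° / 860 = 0.1345.
θ_2 = 7.73° from the vertical.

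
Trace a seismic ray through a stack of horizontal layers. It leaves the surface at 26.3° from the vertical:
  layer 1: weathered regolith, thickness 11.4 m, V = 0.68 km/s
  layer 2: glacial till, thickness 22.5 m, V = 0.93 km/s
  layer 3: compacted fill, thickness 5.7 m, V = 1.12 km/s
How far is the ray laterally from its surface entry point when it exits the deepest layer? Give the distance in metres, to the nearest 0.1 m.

Apply Snell's law at each interface; in layer i the horizontal offset is hᵢ·tan θᵢ.
Layer 1: θ = 26.30°; offset = 11.4·tan 26.30° = 5.634 m.
Layer 2: sin θ = 0.93·sin 26.3°/0.68 = 0.6060, θ = 37.30°; offset = 22.5·tan 37.30° = 17.139 m.
Layer 3: sin θ = 1.12·sin 26.3°/0.68 = 0.7298, θ = 46.87°; offset = 5.7·tan 46.87° = 6.084 m.
Summing the layer offsets gives 28.858 m.

28.9 m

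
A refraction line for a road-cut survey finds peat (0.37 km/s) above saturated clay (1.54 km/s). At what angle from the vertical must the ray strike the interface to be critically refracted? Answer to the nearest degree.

At critical incidence the refracted ray runs along the interface (θ₂ = 90°), so sin θ_c = V₁/V₂.
θ_c = arcsin(0.37/1.54) = arcsin 0.2403 = 13.90°.

14°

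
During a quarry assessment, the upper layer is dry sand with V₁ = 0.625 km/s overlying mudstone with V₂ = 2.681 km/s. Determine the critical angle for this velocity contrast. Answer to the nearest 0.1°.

13.5°

Critical incidence: sin θ_c = V₁/V₂ = 0.625/2.681 = 0.2331.
θ_c = arcsin 0.2331 = 13.48°.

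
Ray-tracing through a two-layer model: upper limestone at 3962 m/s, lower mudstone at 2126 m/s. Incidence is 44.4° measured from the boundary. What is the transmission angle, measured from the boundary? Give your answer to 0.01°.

67.46°

Convert to the normal: θ₁ = 90° − 44.4° = 45.6°.
Snell's law: sin θ₂ = (V₂/V₁)·sin θ₁ = (2126/3962)·sin 45.6° = 0.3834.
θ₂ = arcsin 0.3834 = 22.54° from the normal.
From the interface: 90° − 22.54° = 67.46°.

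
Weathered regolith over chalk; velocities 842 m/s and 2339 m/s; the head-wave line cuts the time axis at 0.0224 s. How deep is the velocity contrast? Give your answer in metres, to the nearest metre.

10 m

θ_c = arcsin(842/2339) = 21.10°; cos θ_c = 0.9330.
tᵢ = 2h cos θ_c/V₁ ⇒ h = tᵢ·V₁/(2 cos θ_c) = 0.0224·842/(2·0.9330) = 10.11 m.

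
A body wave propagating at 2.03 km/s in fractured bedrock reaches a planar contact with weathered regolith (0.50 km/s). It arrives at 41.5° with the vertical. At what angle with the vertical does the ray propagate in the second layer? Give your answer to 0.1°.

sin θ₁/V₁ = sin θ₂/V₂ ⇒ sin θ₂ = 0.50·sin 41.5°/2.03 = 0.50·0.6626/2.03 = 0.1632.
θ₂ = arcsin 0.1632 = 9.39° from the normal.

9.4°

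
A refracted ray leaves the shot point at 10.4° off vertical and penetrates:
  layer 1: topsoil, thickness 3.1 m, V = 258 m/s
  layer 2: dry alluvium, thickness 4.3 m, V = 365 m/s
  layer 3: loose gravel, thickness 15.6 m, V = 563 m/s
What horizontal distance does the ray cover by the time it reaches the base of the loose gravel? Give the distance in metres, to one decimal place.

p = sin θ₁/V₁ = sin 10.4°/258 = 6.9969e-04 s/m is conserved through the stack.
Layer 1: θ = 10.40°; offset = 3.1·tan 10.40° = 0.569 m.
Layer 2: sin θ = p·365 = 0.2554 → θ = 14.80°; offset = 4.3·tan 14.80° = 1.136 m.
Layer 3: sin θ = p·563 = 0.3939 → θ = 23.20°; offset = 15.6·tan 23.20° = 6.686 m.
Total horizontal offset = 8.391 m.

8.4 m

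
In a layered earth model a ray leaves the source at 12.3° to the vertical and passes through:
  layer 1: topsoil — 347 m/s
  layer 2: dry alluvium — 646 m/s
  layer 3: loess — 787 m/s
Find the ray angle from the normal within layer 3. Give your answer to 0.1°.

28.9°

Snell's law across each interface conserves sin θ / V, so sin θ_3 = V_3·sin θ₁/V₁.
sin θ_3 = 787 × sin 12.3° / 347 = 0.4832.
θ_3 = 28.89° from the vertical.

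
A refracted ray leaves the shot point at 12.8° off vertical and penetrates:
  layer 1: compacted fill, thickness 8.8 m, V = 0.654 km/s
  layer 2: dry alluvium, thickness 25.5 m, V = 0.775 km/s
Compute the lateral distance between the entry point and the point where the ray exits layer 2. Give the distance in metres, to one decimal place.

p = sin θ₁/V₁ = sin 12.8°/0.654 = 3.3876e-01 s/km is conserved through the stack.
Layer 1: θ = 12.80°; offset = 8.8·tan 12.80° = 1.999 m.
Layer 2: sin θ = p·0.775 = 0.2625 → θ = 15.22°; offset = 25.5·tan 15.22° = 6.938 m.
Total horizontal offset = 8.937 m.

8.9 m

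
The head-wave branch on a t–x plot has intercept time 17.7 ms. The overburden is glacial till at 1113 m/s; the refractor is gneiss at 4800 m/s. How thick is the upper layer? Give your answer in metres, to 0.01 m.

h = tᵢ·V₁·V₂ / (2·√(V₂²−V₁²)).
√(V₂²−V₁²) = √(4800² − 1113²) = 4669.2 m/s.
h = 0.0177 s × 1113 × 4800 / (2 × 4669.2) = 10.13 m.

10.13 m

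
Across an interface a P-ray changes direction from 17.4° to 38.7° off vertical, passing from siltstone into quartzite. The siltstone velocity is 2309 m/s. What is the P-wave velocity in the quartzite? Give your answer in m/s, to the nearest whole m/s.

4828 m/s

sin 17.4° = 0.2990; sin 38.7° = 0.6252.
V₂ = V₁·(sin θ₂/sin θ₁) = 2309·(0.6252/0.2990) = 4827.72 m/s.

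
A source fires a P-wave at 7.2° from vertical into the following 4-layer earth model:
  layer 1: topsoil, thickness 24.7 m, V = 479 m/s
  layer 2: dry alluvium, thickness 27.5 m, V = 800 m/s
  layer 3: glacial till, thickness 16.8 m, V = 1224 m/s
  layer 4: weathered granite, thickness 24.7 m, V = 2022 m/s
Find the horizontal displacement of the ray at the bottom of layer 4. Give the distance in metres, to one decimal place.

30.1 m

p = sin θ₁/V₁ = sin 7.2°/479 = 2.6166e-04 s/m is conserved through the stack.
Layer 1: θ = 7.20°; offset = 24.7·tan 7.20° = 3.120 m.
Layer 2: sin θ = p·800 = 0.2093 → θ = 12.08°; offset = 27.5·tan 12.08° = 5.887 m.
Layer 3: sin θ = p·1224 = 0.3203 → θ = 18.68°; offset = 16.8·tan 18.68° = 5.680 m.
Layer 4: sin θ = p·2022 = 0.5291 → θ = 31.94°; offset = 24.7·tan 31.94° = 15.400 m.
Σ offsets = 30.087 m.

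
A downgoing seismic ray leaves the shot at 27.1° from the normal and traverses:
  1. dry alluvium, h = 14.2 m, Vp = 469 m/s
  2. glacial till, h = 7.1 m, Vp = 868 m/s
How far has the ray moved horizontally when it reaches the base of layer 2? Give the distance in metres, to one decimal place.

Apply Snell's law at each interface; in layer i the horizontal offset is hᵢ·tan θᵢ.
Layer 1: θ = 27.10°; offset = 14.2·tan 27.10° = 7.267 m.
Layer 2: sin θ = 868·sin 27.1°/469 = 0.8431, θ = 57.47°; offset = 7.1·tan 57.47° = 11.131 m.
Total horizontal offset = 18.398 m.

18.4 m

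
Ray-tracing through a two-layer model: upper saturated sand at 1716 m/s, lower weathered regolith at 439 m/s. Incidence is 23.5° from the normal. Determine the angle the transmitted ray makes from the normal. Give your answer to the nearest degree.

6°

Snell's law: sin θ₂ = (V₂/V₁)·sin θ₁ = (439/1716)·sin 23.5° = 0.1020.
θ₂ = sin⁻¹(0.1020) = 5.85° (from vertical).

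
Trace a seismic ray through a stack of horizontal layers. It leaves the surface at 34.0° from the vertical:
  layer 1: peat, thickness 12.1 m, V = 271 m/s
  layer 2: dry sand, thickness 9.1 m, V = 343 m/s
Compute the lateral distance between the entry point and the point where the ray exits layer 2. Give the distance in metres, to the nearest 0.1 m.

17.3 m

Ray parameter p = sin 34.0° / 271 m/s = 2.0634e-03 s/m.
Layer 1: θ = 34.00°; offset = 12.1·tan 34.00° = 8.162 m.
Layer 2: sin θ = p·343 = 0.7078 → θ = 45.05°; offset = 9.1·tan 45.05° = 9.117 m.
Σ offsets = 17.278 m.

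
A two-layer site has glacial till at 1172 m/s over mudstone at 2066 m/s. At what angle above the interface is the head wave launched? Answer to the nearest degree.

55°

At critical incidence the refracted ray runs along the interface (θ₂ = 90°), so sin θ_c = V₁/V₂.
θ_c = arcsin(1172/2066) = arcsin 0.5673 = 34.56°.
Measured from the interface: 90° − 34.56° = 55.44°.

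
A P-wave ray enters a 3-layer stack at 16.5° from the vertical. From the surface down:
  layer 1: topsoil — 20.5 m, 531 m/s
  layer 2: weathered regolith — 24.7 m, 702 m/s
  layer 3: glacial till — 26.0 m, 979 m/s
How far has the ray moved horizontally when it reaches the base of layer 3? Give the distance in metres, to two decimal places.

32.06 m

p = sin θ₁/V₁ = sin 16.5°/531 = 5.3487e-04 s/m is conserved through the stack.
Layer 1: θ = 16.50°; offset = 20.5·tan 16.50° = 6.0724 m.
Layer 2: sin θ = p·702 = 0.3755 → θ = 22.05°; offset = 24.7·tan 22.05° = 10.0065 m.
Layer 3: sin θ = p·979 = 0.5236 → θ = 31.58°; offset = 26.0·tan 31.58° = 15.9806 m.
Total horizontal offset = 32.0595 m.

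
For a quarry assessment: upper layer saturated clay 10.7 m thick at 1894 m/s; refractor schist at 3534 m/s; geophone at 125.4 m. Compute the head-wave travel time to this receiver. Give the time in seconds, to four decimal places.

0.0450 s

θ_c = arcsin(V₁/V₂) = arcsin(1894/3534) = 32.41°, cos θ_c = 0.8443.
Intercept time tᵢ = 2h cos θ_c / V₁ = 2·10.7·0.8443/1894 = 0.00954 s.
t = x/V₂ + tᵢ = 125.4/3534 + 0.00954 = 0.04502 s.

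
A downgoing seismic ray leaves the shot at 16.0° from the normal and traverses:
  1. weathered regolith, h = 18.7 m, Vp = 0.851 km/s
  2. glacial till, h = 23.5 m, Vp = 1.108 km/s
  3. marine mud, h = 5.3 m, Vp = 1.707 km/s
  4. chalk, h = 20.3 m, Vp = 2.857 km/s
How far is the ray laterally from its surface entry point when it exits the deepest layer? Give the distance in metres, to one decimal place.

Apply Snell's law at each interface; in layer i the horizontal offset is hᵢ·tan θᵢ.
Layer 1: θ = 16.00°; offset = 18.7·tan 16.00° = 5.362 m.
Layer 2: sin θ = 1.108·sin 16.0°/0.851 = 0.3589, θ = 21.03°; offset = 23.5·tan 21.03° = 9.036 m.
Layer 3: sin θ = 1.707·sin 16.0°/0.851 = 0.5529, θ = 33.57°; offset = 5.3·tan 33.57° = 3.517 m.
Layer 4: sin θ = 2.857·sin 16.0°/0.851 = 0.9254, θ = 67.73°; offset = 20.3·tan 67.73° = 49.559 m.
Summing the layer offsets gives 67.473 m.

67.5 m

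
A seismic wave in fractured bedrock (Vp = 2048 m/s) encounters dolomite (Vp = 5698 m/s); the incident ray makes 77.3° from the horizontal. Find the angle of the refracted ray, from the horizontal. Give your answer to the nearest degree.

Angle from the normal: 90° − 77.3° = 12.7°.
sin θ₁/V₁ = sin θ₂/V₂ ⇒ sin θ₂ = 5698·sin 12.7°/2048 = 5698·0.2198/2048 = 0.6117.
θ₂ = sin⁻¹(0.6117) = 37.71° (from vertical).
From the interface: 90° − 37.71° = 52.29°.

52°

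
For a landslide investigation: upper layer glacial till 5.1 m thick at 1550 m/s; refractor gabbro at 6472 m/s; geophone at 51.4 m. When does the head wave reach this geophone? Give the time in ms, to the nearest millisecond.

t = x/V₂ + 2h·√(V₂²−V₁²)/(V₁V₂).
√(V₂²−V₁²) = √(6472²−1550²) = 6283.7 m/s; delay term = 2·5.1·6283.7/(1550·6472) = 0.00639 s.
t = 51.4/6472 + 0.00639 = 0.01433 s.

14 ms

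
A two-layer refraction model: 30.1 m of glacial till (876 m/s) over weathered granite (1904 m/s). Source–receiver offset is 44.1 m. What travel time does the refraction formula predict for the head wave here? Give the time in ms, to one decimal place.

θ_c = arcsin(V₁/V₂) = arcsin(876/1904) = 27.39°, cos θ_c = 0.8879.
Intercept time tᵢ = 2h cos θ_c / V₁ = 2·30.1·0.8879/876 = 0.06102 s.
t = x/V₂ + tᵢ = 44.1/1904 + 0.06102 = 0.08418 s.

84.2 ms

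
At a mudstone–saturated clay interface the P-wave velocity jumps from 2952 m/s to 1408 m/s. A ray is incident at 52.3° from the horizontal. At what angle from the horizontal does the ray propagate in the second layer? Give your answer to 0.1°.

Angle from the normal: 90° − 52.3° = 37.7°.
sin θ₁/V₁ = sin θ₂/V₂ ⇒ sin θ₂ = 1408·sin 37.7°/2952 = 1408·0.6115/2952 = 0.2917.
θ₂ = arcsin 0.2917 = 16.96° from the normal.
From the interface: 90° − 16.96° = 73.04°.

73.0°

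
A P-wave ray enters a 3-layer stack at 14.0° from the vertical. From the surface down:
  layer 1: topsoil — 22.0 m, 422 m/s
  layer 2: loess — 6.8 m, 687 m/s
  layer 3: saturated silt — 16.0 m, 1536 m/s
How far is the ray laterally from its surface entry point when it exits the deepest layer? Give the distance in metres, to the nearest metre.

38 m

Apply Snell's law at each interface; in layer i the horizontal offset is hᵢ·tan θᵢ.
Layer 1: θ = 14.00°; offset = 22.0·tan 14.00° = 5.485 m.
Layer 2: sin θ = 687·sin 14.0°/422 = 0.3938, θ = 23.19°; offset = 6.8·tan 23.19° = 2.914 m.
Layer 3: sin θ = 1536·sin 14.0°/422 = 0.8805, θ = 61.71°; offset = 16.0·tan 61.71° = 29.726 m.
Total horizontal offset = 38.125 m.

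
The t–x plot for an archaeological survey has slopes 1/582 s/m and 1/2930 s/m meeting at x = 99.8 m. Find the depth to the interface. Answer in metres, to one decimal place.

x_cross = 2h·√((V₂+V₁)/(V₂−V₁)) → h = x_cross / (2·√((V₂+V₁)/(V₂−V₁))).
√((V₂+V₁)/(V₂−V₁)) = √((2930+582)/(2930−582)) = 1.2230.
h = 99.8 / (2·1.2230) = 40.80 m.

40.8 m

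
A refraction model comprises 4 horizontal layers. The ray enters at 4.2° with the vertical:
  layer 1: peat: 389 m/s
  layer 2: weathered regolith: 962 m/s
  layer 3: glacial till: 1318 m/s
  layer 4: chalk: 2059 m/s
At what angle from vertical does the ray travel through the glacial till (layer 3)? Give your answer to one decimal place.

Ray parameter p = sin 4.2° / 389 = 1.8827e-04 s/m.
sin θ_3 = p·V_3 = 1.8827e-04 × 1318 = 0.2481.
θ_3 = 14.37° from the vertical.

14.4°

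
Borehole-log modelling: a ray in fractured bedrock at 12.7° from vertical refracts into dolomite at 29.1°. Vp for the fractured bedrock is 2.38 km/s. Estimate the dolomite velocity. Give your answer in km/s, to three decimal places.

5.265 km/s

Snell's law: sin 12.7°/V₁ = sin 29.1°/V₂.
V₂ = V₁·sin 29.1°/sin 12.7° = 2.38 × 2.2122 = 5.265 km/s.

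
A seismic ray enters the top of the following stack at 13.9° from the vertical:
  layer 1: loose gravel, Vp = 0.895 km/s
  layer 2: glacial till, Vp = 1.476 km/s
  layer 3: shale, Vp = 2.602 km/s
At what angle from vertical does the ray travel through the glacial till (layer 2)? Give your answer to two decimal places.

Ray parameter p = sin 13.9° / 0.895 = 2.6841e-01 s/km.
sin θ_2 = p·V_2 = 2.6841e-01 × 1.476 = 0.3962.
θ_2 = arcsin 0.3962 = 23.34°.

23.34°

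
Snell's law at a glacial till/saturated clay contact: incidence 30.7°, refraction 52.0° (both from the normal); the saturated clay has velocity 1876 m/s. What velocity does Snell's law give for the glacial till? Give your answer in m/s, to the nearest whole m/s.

1215 m/s

Snell's law: sin 30.7°/V₁ = sin 52.0°/V₂.
V₁ = V₂·sin 30.7°/sin 52.0° = 1876 × 0.6479 = 1215.44 m/s.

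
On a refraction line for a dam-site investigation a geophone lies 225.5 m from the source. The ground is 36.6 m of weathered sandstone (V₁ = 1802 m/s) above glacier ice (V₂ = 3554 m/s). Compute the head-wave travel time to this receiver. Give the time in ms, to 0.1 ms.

t = x/V₂ + 2h·√(V₂²−V₁²)/(V₁V₂).
√(V₂²−V₁²) = √(3554²−1802²) = 3063.3 m/s; delay term = 2·36.6·3063.3/(1802·3554) = 0.03501 s.
t = 225.5/3554 + 0.03501 = 0.09846 s.

98.5 ms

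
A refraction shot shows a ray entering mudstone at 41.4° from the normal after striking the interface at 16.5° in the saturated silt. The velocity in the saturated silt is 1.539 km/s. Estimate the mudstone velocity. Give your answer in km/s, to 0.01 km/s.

3.58 km/s

Snell's law: sin 16.5°/V₁ = sin 41.4°/V₂.
V₂ = V₁·sin 41.4°/sin 16.5° = 1.539 × 2.3284 = 3.58 km/s.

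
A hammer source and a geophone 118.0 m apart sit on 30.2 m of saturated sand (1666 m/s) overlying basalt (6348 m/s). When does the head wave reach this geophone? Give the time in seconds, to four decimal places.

t = x/V₂ + 2h·√(V₂²−V₁²)/(V₁V₂).
√(V₂²−V₁²) = √(6348²−1666²) = 6125.5 m/s; delay term = 2·30.2·6125.5/(1666·6348) = 0.03498 s.
t = 118.0/6348 + 0.03498 = 0.05357 s.

0.0536 s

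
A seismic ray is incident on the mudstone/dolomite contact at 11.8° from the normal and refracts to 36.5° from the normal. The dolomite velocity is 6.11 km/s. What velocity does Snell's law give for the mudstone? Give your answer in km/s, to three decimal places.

2.101 km/s

Snell's law: sin 11.8°/V₁ = sin 36.5°/V₂.
V₁ = V₂·sin 11.8°/sin 36.5° = 6.11 × 0.3438 = 2.101 km/s.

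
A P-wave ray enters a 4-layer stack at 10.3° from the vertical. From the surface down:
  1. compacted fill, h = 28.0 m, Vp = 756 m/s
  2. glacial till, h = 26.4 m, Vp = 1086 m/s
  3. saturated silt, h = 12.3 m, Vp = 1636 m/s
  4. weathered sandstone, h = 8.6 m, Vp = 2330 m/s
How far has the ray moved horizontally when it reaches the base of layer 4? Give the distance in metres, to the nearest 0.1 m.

Ray parameter p = sin 10.3° / 756 m/s = 2.3651e-04 s/m.
Layer 1: θ = 10.30°; offset = 28.0·tan 10.30° = 5.088 m.
Layer 2: sin θ = p·1086 = 0.2569 → θ = 14.88°; offset = 26.4·tan 14.88° = 7.016 m.
Layer 3: sin θ = p·1636 = 0.3869 → θ = 22.76°; offset = 12.3·tan 22.76° = 5.161 m.
Layer 4: sin θ = p·2330 = 0.5511 → θ = 33.44°; offset = 8.6·tan 33.44° = 5.679 m.
Summing the layer offsets gives 22.945 m.

22.9 m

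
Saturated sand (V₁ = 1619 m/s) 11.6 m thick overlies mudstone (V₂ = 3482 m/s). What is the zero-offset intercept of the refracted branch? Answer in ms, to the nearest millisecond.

θ_c = arcsin(V₁/V₂) = arcsin(1619/3482) = 27.71°; cos θ_c = 0.8853.
tᵢ = 2h·cos θ_c / V₁ = 2·11.6·0.8853 / 1619 = 0.01269 s.

13 ms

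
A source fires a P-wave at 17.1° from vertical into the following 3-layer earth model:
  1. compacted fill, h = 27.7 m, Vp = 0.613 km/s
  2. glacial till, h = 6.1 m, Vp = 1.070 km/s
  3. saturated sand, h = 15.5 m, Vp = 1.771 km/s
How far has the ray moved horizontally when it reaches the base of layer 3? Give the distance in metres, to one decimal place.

Apply Snell's law at each interface; in layer i the horizontal offset is hᵢ·tan θᵢ.
Layer 1: θ = 17.10°; offset = 27.7·tan 17.10° = 8.522 m.
Layer 2: sin θ = 1.070·sin 17.1°/0.613 = 0.5133, θ = 30.88°; offset = 6.1·tan 30.88° = 3.648 m.
Layer 3: sin θ = 1.771·sin 17.1°/0.613 = 0.8495, θ = 58.16°; offset = 15.5·tan 58.16° = 24.958 m.
Summing the layer offsets gives 37.127 m.

37.1 m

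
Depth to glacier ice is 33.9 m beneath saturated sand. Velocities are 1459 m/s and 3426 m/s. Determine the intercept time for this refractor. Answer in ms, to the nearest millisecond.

θ_c = arcsin(V₁/V₂) = arcsin(1459/3426) = 25.21°; cos θ_c = 0.9048.
tᵢ = 2h·cos θ_c / V₁ = 2·33.9·0.9048 / 1459 = 0.04205 s.

42 ms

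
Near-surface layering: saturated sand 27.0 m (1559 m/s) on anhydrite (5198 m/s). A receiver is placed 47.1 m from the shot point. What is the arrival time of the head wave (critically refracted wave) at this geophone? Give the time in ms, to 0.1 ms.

θ_c = arcsin(V₁/V₂) = arcsin(1559/5198) = 17.45°, cos θ_c = 0.9540.
Intercept time tᵢ = 2h cos θ_c / V₁ = 2·27.0·0.9540/1559 = 0.03304 s.
t = x/V₂ + tᵢ = 47.1/5198 + 0.03304 = 0.04210 s.

42.1 ms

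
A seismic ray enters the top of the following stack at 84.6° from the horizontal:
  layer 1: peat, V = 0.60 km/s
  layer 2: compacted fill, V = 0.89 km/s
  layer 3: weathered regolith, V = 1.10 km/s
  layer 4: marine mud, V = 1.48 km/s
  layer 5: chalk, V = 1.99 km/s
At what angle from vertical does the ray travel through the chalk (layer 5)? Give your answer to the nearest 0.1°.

18.2°

From the normal: θ₁ = 90° − 84.6° = 5.4°.
Ray parameter p = sin 5.4° / 0.60 = 1.5685e-01 s/km.
sin θ_5 = p·V_5 = 1.5685e-01 × 1.99 = 0.3121.
θ_5 = arcsin 0.3121 = 18.19°.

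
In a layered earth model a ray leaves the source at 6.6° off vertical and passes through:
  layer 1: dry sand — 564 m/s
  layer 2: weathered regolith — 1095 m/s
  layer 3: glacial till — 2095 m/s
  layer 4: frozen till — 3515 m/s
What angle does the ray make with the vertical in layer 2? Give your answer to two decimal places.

Ray parameter p = sin 6.6° / 564 = 2.0379e-04 s/m.
sin θ_2 = p·V_2 = 2.0379e-04 × 1095 = 0.2231.
θ_2 = 12.89° from the vertical.

12.89°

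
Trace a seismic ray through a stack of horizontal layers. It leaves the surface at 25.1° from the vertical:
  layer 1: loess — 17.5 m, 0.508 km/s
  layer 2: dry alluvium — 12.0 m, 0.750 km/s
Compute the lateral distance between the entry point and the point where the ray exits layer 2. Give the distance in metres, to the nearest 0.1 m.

p = sin θ₁/V₁ = sin 25.1°/0.508 = 8.3504e-01 s/km is conserved through the stack.
Layer 1: θ = 25.10°; offset = 17.5·tan 25.10° = 8.198 m.
Layer 2: sin θ = p·0.750 = 0.6263 → θ = 38.78°; offset = 12.0·tan 38.78° = 9.640 m.
Total horizontal offset = 17.838 m.

17.8 m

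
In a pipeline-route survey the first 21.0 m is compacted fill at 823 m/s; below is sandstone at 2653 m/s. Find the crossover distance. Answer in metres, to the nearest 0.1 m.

57.9 m

θ_c = arcsin(823/2653) = 18.07°, so cos θ_c = 0.9507 and tᵢ = 2h cos θ_c/V₁ = 0.0485 s.
At crossover x/V₁ = x/V₂ + tᵢ ⇒ x = tᵢ/(1/V₁ − 1/V₂) = 0.04852/(1.2151e-03 − 3.7693e-04) = 57.88 m.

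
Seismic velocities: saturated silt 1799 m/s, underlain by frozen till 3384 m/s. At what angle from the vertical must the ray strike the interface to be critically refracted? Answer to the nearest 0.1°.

32.1°

Critical incidence: sin θ_c = V₁/V₂ = 1799/3384 = 0.5316.
θ_c = arcsin 0.5316 = 32.11°.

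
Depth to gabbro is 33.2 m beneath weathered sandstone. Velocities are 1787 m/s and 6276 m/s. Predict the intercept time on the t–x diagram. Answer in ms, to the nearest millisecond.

θ_c = arcsin(V₁/V₂) = arcsin(1787/6276) = 16.54°; cos θ_c = 0.9586.
tᵢ = 2h·cos θ_c / V₁ = 2·33.2·0.9586 / 1787 = 0.03562 s.

36 ms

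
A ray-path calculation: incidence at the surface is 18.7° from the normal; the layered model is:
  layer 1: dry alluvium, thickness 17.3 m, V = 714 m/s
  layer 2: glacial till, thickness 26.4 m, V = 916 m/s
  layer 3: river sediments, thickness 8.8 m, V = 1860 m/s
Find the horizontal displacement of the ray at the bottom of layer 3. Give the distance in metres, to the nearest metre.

Ray parameter p = sin 18.7° / 714 m/s = 4.4904e-04 s/m.
Layer 1: θ = 18.70°; offset = 17.3·tan 18.70° = 5.856 m.
Layer 2: sin θ = p·916 = 0.4113 → θ = 24.29°; offset = 26.4·tan 24.29° = 11.913 m.
Layer 3: sin θ = p·1860 = 0.8352 → θ = 56.64°; offset = 8.8·tan 56.64° = 13.365 m.
Σ offsets = 31.134 m.

31 m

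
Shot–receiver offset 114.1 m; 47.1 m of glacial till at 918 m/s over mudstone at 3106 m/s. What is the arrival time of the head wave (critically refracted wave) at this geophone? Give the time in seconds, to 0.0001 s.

0.1348 s

θ_c = arcsin(V₁/V₂) = arcsin(918/3106) = 17.19°, cos θ_c = 0.9553.
Intercept time tᵢ = 2h cos θ_c / V₁ = 2·47.1·0.9553/918 = 0.09803 s.
t = x/V₂ + tᵢ = 114.1/3106 + 0.09803 = 0.13477 s.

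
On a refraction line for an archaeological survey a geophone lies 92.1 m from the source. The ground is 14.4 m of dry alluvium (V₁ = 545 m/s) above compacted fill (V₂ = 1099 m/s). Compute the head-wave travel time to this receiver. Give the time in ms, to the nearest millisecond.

θ_c = arcsin(V₁/V₂) = arcsin(545/1099) = 29.73°, cos θ_c = 0.8684.
Intercept time tᵢ = 2h cos θ_c / V₁ = 2·14.4·0.8684/545 = 0.04589 s.
t = x/V₂ + tᵢ = 92.1/1099 + 0.04589 = 0.12969 s.

130 ms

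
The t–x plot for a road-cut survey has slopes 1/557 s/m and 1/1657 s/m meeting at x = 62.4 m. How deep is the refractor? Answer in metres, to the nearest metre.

x_cross = 2h·√((V₂+V₁)/(V₂−V₁)) → h = x_cross / (2·√((V₂+V₁)/(V₂−V₁))).
√((V₂+V₁)/(V₂−V₁)) = √((1657+557)/(1657−557)) = 1.4187.
h = 62.4 / (2·1.4187) = 21.99 m.

22 m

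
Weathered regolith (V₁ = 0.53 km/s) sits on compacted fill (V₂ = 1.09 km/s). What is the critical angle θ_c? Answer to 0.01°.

29.09°

Critical incidence: sin θ_c = V₁/V₂ = 0.53/1.09 = 0.4862.
θ_c = arcsin 0.4862 = 29.09°.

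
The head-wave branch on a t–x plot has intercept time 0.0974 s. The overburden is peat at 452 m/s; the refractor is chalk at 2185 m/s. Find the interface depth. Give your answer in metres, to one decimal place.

θ_c = arcsin(452/2185) = 11.94°; cos θ_c = 0.9784.
tᵢ = 2h cos θ_c/V₁ ⇒ h = tᵢ·V₁/(2 cos θ_c) = 0.0974·452/(2·0.9784) = 22.50 m.

22.5 m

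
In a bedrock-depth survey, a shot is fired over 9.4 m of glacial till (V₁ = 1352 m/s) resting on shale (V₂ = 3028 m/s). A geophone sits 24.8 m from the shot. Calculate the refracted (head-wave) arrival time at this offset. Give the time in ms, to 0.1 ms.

t = x/V₂ + 2h·√(V₂²−V₁²)/(V₁V₂).
√(V₂²−V₁²) = √(3028²−1352²) = 2709.4 m/s; delay term = 2·9.4·2709.4/(1352·3028) = 0.01244 s.
t = 24.8/3028 + 0.01244 = 0.02063 s.

20.6 ms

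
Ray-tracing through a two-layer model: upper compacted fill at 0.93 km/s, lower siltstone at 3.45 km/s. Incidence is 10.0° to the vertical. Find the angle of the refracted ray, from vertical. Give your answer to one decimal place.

Snell's law: sin θ₂ = (V₂/V₁)·sin θ₁ = (3.45/0.93)·sin 10.0° = 0.6442.
θ₂ = arcsin 0.6442 = 40.10° from the normal.

40.1°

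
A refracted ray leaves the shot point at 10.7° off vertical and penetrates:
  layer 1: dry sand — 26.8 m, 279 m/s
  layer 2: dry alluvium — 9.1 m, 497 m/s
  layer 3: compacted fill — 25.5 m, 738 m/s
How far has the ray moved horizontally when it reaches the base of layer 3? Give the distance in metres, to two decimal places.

22.63 m

Apply Snell's law at each interface; in layer i the horizontal offset is hᵢ·tan θᵢ.
Layer 1: θ = 10.70°; offset = 26.8·tan 10.70° = 5.0639 m.
Layer 2: sin θ = 497·sin 10.7°/279 = 0.3307, θ = 19.31°; offset = 9.1·tan 19.31° = 3.1892 m.
Layer 3: sin θ = 738·sin 10.7°/279 = 0.4911, θ = 29.41°; offset = 25.5·tan 29.41° = 14.3768 m.
Summing the layer offsets gives 22.6299 m.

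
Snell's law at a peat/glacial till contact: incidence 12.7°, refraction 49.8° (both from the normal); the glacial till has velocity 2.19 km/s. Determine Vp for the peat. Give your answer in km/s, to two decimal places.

0.63 km/s

sin 12.7° = 0.2198; sin 49.8° = 0.7638.
V₁ = V₂·(sin θ₁/sin θ₂) = 2.19·(0.2198/0.7638) = 0.63 km/s.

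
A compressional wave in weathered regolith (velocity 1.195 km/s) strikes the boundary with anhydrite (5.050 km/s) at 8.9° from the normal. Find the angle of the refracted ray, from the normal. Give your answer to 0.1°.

sin θ₁/V₁ = sin θ₂/V₂ ⇒ sin θ₂ = 5.050·sin 8.9°/1.195 = 5.050·0.1547/1.195 = 0.6538.
θ₂ = sin⁻¹(0.6538) = 40.83° (from vertical).

40.8°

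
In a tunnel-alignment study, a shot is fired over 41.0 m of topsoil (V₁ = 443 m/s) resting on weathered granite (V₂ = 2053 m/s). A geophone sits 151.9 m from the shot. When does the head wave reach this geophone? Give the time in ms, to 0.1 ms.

θ_c = arcsin(V₁/V₂) = arcsin(443/2053) = 12.46°, cos θ_c = 0.9764.
Intercept time tᵢ = 2h cos θ_c / V₁ = 2·41.0·0.9764/443 = 0.18074 s.
t = x/V₂ + tᵢ = 151.9/2053 + 0.18074 = 0.25473 s.

254.7 ms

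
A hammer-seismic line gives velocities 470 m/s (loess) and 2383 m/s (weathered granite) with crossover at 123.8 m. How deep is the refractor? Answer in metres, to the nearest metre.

x_cross = 2h·√((V₂+V₁)/(V₂−V₁)) → h = x_cross / (2·√((V₂+V₁)/(V₂−V₁))).
√((V₂+V₁)/(V₂−V₁)) = √((2383+470)/(2383−470)) = 1.2212.
h = 123.8 / (2·1.2212) = 50.69 m.

51 m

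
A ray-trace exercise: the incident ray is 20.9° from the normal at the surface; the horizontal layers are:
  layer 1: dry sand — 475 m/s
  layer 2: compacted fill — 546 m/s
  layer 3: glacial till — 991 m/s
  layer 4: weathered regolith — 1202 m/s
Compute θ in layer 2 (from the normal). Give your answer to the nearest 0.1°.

Snell's law across each interface conserves sin θ / V, so sin θ_2 = V_2·sin θ₁/V₁.
sin θ_2 = 546 × sin 20.9° / 475 = 0.4101.
θ_2 = 24.21° from the vertical.

24.2°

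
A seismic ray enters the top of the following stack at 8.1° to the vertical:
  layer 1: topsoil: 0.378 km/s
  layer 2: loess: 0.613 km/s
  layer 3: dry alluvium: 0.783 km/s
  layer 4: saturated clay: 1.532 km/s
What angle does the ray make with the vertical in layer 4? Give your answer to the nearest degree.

Ray parameter p = sin 8.1° / 0.378 = 3.7275e-01 s/km.
sin θ_4 = p·V_4 = 3.7275e-01 × 1.532 = 0.5711.
θ_4 = arcsin 0.5711 = 34.82°.

35°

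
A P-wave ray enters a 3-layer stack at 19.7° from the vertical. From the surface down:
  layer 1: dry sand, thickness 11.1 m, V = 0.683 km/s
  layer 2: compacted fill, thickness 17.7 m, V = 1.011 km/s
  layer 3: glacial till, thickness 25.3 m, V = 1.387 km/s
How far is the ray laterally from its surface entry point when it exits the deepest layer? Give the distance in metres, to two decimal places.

37.92 m

Ray parameter p = sin 19.7° / 0.683 km/s = 4.9355e-01 s/km.
Layer 1: θ = 19.70°; offset = 11.1·tan 19.70° = 3.9744 m.
Layer 2: sin θ = p·1.011 = 0.4990 → θ = 29.93°; offset = 17.7·tan 29.93° = 10.1913 m.
Layer 3: sin θ = p·1.387 = 0.6846 → θ = 43.20°; offset = 25.3·tan 43.20° = 23.7588 m.
Summing the layer offsets gives 37.9245 m.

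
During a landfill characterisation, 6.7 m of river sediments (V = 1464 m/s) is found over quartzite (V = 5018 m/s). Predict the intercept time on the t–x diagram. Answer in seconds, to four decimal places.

0.0088 s

θ_c = arcsin(V₁/V₂) = arcsin(1464/5018) = 16.96°; cos θ_c = 0.9565.
tᵢ = 2h·cos θ_c / V₁ = 2·6.7·0.9565 / 1464 = 0.00875 s.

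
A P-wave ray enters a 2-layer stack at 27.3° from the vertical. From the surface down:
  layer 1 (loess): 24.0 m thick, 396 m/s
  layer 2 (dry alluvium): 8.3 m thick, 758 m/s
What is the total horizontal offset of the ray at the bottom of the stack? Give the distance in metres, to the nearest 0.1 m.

Apply Snell's law at each interface; in layer i the horizontal offset is hᵢ·tan θᵢ.
Layer 1: θ = 27.30°; offset = 24.0·tan 27.30° = 12.387 m.
Layer 2: sin θ = 758·sin 27.3°/396 = 0.8779, θ = 61.39°; offset = 8.3·tan 61.39° = 15.219 m.
Total horizontal offset = 27.606 m.

27.6 m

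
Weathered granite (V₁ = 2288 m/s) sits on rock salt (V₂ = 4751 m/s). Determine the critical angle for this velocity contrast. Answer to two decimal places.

28.79°

Critical incidence: sin θ_c = V₁/V₂ = 2288/4751 = 0.4816.
θ_c = arcsin 0.4816 = 28.79°.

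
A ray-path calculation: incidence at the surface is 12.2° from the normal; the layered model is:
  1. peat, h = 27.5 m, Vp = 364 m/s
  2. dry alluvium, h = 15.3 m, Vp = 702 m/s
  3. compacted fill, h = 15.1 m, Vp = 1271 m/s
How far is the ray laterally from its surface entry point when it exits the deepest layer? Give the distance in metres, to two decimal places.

29.28 m

Ray parameter p = sin 12.2° / 364 m/s = 5.8056e-04 s/m.
Layer 1: θ = 12.20°; offset = 27.5·tan 12.20° = 5.9457 m.
Layer 2: sin θ = p·702 = 0.4076 → θ = 24.05°; offset = 15.3·tan 24.05° = 6.8284 m.
Layer 3: sin θ = p·1271 = 0.7379 → θ = 47.55°; offset = 15.1·tan 47.55° = 16.5091 m.
Σ offsets = 29.2832 m.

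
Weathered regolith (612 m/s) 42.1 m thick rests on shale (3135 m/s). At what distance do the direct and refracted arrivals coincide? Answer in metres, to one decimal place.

θ_c = arcsin(612/3135) = 11.26°, so cos θ_c = 0.9808 and tᵢ = 2h cos θ_c/V₁ = 0.1349 s.
At crossover x/V₁ = x/V₂ + tᵢ ⇒ x = tᵢ/(1/V₁ − 1/V₂) = 0.13493/(1.6340e-03 − 3.1898e-04) = 102.61 m.

102.6 m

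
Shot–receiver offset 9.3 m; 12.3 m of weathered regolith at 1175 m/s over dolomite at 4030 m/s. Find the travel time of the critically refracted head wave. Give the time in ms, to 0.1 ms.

θ_c = arcsin(V₁/V₂) = arcsin(1175/4030) = 16.95°, cos θ_c = 0.9566.
Intercept time tᵢ = 2h cos θ_c / V₁ = 2·12.3·0.9566/1175 = 0.02003 s.
t = x/V₂ + tᵢ = 9.3/4030 + 0.02003 = 0.02233 s.

22.3 ms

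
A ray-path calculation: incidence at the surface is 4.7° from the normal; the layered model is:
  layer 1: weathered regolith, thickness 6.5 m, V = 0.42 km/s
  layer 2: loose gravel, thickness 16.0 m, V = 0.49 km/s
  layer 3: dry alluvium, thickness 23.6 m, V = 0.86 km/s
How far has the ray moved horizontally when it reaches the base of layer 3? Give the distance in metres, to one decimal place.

6.1 m

p = sin θ₁/V₁ = sin 4.7°/0.42 = 1.9509e-01 s/km is conserved through the stack.
Layer 1: θ = 4.70°; offset = 6.5·tan 4.70° = 0.534 m.
Layer 2: sin θ = p·0.49 = 0.0956 → θ = 5.49°; offset = 16.0·tan 5.49° = 1.537 m.
Layer 3: sin θ = p·0.86 = 0.1678 → θ = 9.66°; offset = 23.6·tan 9.66° = 4.017 m.
Σ offsets = 6.087 m.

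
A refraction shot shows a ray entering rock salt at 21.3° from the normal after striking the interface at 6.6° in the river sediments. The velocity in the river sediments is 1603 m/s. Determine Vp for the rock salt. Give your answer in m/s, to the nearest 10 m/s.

Snell's law: sin 6.6°/V₁ = sin 21.3°/V₂.
V₂ = V₁·sin 21.3°/sin 6.6° = 1603 × 3.1604 = 5066.18 m/s.

5070 m/s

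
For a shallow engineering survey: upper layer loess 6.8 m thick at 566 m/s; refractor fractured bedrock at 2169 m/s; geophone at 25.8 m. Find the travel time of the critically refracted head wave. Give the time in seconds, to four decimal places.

θ_c = arcsin(V₁/V₂) = arcsin(566/2169) = 15.13°, cos θ_c = 0.9654.
Intercept time tᵢ = 2h cos θ_c / V₁ = 2·6.8·0.9654/566 = 0.02320 s.
t = x/V₂ + tᵢ = 25.8/2169 + 0.02320 = 0.03509 s.

0.0351 s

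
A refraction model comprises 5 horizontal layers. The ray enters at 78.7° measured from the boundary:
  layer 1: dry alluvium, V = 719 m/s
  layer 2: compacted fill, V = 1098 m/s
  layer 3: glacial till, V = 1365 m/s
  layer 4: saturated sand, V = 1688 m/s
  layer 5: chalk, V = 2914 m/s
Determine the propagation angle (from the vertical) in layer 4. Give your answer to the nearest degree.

From the normal: θ₁ = 90° − 78.7° = 11.3°.
Ray parameter p = sin 11.3° / 719 = 2.7253e-04 s/m.
sin θ_4 = p·V_4 = 2.7253e-04 × 1688 = 0.4600.
θ_4 = arcsin 0.4600 = 27.39°.

27°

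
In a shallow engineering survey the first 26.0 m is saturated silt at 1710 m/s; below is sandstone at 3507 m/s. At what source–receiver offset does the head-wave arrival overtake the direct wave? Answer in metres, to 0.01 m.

θ_c = arcsin(1710/3507) = 29.18°, so cos θ_c = 0.8731 and tᵢ = 2h cos θ_c/V₁ = 0.0265 s.
At crossover x/V₁ = x/V₂ + tᵢ ⇒ x = tᵢ/(1/V₁ − 1/V₂) = 0.02655/(5.8480e-04 − 2.8514e-04) = 88.60 m.

88.60 m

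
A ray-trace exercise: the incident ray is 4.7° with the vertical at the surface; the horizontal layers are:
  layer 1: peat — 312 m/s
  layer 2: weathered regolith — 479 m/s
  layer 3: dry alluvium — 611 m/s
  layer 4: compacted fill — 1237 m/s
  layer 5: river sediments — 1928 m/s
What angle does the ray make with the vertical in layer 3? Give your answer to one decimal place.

Snell's law across each interface conserves sin θ / V, so sin θ_3 = V_3·sin θ₁/V₁.
sin θ_3 = 611 × sin 4.7° / 312 = 0.1605.
θ_3 = arcsin 0.1605 = 9.23°.

9.2°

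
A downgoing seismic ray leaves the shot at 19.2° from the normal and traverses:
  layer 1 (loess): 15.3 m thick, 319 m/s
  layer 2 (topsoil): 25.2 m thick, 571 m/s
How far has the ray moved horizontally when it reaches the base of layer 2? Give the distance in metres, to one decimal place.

Apply Snell's law at each interface; in layer i the horizontal offset is hᵢ·tan θᵢ.
Layer 1: θ = 19.20°; offset = 15.3·tan 19.20° = 5.328 m.
Layer 2: sin θ = 571·sin 19.2°/319 = 0.5887, θ = 36.06°; offset = 25.2·tan 36.06° = 18.351 m.
Σ offsets = 23.679 m.

23.7 m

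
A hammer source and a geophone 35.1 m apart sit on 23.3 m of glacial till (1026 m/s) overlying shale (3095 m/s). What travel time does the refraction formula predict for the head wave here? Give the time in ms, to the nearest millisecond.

θ_c = arcsin(V₁/V₂) = arcsin(1026/3095) = 19.36°, cos θ_c = 0.9435.
Intercept time tᵢ = 2h cos θ_c / V₁ = 2·23.3·0.9435/1026 = 0.04285 s.
t = x/V₂ + tᵢ = 35.1/3095 + 0.04285 = 0.05419 s.

54 ms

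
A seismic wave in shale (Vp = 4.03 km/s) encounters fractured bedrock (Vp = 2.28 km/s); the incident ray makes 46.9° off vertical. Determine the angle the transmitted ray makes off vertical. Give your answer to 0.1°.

Snell's law: sin θ₂ = (V₂/V₁)·sin θ₁ = (2.28/4.03)·sin 46.9° = 0.4131.
θ₂ = arcsin 0.4131 = 24.40° from the normal.

24.4°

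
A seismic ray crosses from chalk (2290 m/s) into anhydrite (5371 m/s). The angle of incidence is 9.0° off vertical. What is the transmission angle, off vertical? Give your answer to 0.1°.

Snell's law: sin θ₂ = (V₂/V₁)·sin θ₁ = (5371/2290)·sin 9.0° = 0.3669.
θ₂ = arcsin 0.3669 = 21.52° from the normal.

21.5°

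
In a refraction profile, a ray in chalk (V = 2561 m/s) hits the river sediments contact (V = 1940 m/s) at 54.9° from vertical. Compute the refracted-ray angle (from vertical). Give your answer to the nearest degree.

Snell's law: sin θ₂ = (V₂/V₁)·sin θ₁ = (1940/2561)·sin 54.9° = 0.6198.
θ₂ = sin⁻¹(0.6198) = 38.30° (from vertical).

38°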